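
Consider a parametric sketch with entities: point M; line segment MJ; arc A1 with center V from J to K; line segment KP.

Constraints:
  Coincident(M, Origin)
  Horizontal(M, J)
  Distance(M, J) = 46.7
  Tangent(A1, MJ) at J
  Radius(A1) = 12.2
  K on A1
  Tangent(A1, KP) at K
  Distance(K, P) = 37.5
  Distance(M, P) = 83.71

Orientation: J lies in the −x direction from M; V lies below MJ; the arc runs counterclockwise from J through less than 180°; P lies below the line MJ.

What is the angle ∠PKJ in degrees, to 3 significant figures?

146°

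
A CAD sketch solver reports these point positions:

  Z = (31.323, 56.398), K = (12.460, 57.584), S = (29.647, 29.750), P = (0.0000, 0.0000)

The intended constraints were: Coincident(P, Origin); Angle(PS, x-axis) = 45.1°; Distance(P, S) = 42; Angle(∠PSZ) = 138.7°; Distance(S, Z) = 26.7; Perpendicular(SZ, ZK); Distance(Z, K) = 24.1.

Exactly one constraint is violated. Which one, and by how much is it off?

Distance(Z, K) = 24.1 — off by 5.20.

P = (0.00, 0.00) ✓; PS at 45.10° ✓; |PS| = 42.00 ✓; ∠PSZ = 138.7° ✓; |SZ| = 26.70 ✓; ∠(SZ, ZK) = 90.00° ✓; |ZK| = 18.90 ✗.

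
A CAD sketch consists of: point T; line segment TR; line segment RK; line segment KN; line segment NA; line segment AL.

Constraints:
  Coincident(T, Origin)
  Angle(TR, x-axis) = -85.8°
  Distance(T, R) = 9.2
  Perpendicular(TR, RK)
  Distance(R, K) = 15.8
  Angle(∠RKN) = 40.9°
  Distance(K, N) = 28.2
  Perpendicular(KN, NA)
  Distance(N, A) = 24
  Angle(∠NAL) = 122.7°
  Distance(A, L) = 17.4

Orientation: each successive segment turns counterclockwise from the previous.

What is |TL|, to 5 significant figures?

30.331

T is at the origin; TR runs at -85.8° with length 9.2, so R = (0.67379, -9.1753). TR is perpendicular to RK, so RK runs at 4.2000°; with |RK| = 15.8, K = (16.431, -8.0181). ∠RKN = 40.9° gives KN at 143.30° from the x-axis; with |KN| = 28.2, N = (-6.1787, 8.8349). KN is perpendicular to NA, so NA runs at -126.70°; with |NA| = 24.0, A = (-20.522, -10.408). ∠NAL = 122.7° gives AL at -69.400° from the x-axis; with |AL| = 17.4, L = (-14.400, -26.695). Then |TL| = |L − T| = 30.331.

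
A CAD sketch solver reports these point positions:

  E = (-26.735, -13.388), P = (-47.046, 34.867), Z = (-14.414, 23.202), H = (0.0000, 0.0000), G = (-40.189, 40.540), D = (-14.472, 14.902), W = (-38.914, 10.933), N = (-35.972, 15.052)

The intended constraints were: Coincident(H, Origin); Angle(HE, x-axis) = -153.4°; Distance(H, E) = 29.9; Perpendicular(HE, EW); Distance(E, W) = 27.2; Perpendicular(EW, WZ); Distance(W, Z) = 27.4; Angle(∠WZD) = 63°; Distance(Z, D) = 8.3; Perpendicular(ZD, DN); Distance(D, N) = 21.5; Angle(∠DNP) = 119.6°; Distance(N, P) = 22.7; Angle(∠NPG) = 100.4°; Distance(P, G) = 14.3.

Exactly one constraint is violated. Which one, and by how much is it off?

Distance(P, G) = 14.3 — off by 5.40.

H = (0.00, 0.00) ✓; HE at -153.4° ✓; |HE| = 29.90 ✓; ∠(HE, EW) = 90.00° ✓; |EW| = 27.20 ✓; ∠(EW, WZ) = 90.00° ✓; |WZ| = 27.40 ✓; ∠WZD = 63.00° ✓; |ZD| = 8.300 ✓; ∠(ZD, DN) = 90.00° ✓; |DN| = 21.50 ✓; ∠DNP = 119.6° ✓; |NP| = 22.70 ✓; ∠NPG = 100.4° ✓; |PG| = 8.900 ✗.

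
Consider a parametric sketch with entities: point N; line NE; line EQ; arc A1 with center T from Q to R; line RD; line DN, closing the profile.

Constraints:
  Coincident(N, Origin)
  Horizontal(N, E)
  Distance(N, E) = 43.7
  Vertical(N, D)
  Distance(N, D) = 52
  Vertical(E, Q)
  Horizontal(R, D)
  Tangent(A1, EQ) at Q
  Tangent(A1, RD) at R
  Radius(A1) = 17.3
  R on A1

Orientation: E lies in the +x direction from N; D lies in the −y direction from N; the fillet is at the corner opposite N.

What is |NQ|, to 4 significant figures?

55.80

The virtual corner opposite N is at (43.70, -52.00). The tangent condition forces TQ to be normal to EQ and since A1 is tangent to RD there, TR ⟂ RD, with radius 17.3, so the center T sits 17.3 in from both sides at T = (26.40, -34.70). That places the tangent points at Q = (43.70, -34.70) on EQ and R = (26.40, -52.00) on RD. Then |NQ| = |Q − N| = 55.80.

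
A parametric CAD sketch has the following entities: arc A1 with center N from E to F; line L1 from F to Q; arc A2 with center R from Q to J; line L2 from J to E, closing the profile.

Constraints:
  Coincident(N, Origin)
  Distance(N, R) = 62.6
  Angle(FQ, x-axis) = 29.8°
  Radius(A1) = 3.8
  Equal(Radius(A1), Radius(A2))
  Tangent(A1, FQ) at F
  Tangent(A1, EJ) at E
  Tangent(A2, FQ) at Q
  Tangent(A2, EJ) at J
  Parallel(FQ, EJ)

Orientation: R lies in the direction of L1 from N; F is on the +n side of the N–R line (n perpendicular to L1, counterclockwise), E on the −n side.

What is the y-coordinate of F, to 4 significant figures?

3.298

N is at the origin and R lies 62.6 along u from N, so R = 62.6·u = (54.32, 31.11). Tangency of A1 to both parallel lines with radius 3.8 puts F and E at N ± 3.8·n: F = (-1.889, 3.298), E = (1.889, -3.298). So F.y = 3.298.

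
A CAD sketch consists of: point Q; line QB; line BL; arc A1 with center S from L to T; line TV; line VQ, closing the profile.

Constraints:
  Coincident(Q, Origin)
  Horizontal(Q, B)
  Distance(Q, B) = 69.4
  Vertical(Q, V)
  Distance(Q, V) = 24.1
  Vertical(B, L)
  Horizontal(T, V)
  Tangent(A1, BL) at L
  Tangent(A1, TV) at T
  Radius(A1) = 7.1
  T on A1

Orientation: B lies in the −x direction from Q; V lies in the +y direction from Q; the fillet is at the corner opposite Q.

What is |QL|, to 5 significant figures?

71.452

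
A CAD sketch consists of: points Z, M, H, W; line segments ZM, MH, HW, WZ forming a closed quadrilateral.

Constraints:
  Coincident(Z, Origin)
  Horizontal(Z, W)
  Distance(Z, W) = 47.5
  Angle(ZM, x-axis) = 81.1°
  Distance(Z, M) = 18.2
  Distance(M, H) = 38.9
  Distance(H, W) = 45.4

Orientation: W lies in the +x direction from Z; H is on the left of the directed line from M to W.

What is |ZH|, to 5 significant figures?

53.937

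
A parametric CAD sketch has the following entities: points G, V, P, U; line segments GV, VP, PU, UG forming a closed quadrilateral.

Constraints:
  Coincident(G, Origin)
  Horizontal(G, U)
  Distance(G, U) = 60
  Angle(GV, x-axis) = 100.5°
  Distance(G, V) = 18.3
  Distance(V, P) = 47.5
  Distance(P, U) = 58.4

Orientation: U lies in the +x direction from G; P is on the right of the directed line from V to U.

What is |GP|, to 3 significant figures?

29.3

Checks: |VP| = 47.50 ✓; |PU| = 58.40 ✓.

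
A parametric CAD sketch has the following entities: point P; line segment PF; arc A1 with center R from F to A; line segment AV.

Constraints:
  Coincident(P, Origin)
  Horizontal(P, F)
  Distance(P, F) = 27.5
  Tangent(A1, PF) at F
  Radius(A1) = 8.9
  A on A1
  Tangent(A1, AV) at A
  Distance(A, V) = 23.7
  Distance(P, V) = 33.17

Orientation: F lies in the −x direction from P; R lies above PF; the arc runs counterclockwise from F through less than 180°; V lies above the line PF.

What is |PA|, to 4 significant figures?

20.07

P is at the origin; P and F share the same y with |PF| = 27.5 and F on the −x side, so F = (-27.50, 0.000). The tangent condition forces RF to be normal to PF, so R = F + (0, 8.9) = (-27.50, 8.900). Since RA ⟂ AV (tangency), |RV| = √(8.9² + 23.7²) = 25.32 regardless of where A sits on A1. So V lies on both circle(P, 33.17) and circle(R, 25.32); the above-PF intersection is V = (-13.78, 30.17). A is the foot of the tangent from V: A = (-18.80, 7.013).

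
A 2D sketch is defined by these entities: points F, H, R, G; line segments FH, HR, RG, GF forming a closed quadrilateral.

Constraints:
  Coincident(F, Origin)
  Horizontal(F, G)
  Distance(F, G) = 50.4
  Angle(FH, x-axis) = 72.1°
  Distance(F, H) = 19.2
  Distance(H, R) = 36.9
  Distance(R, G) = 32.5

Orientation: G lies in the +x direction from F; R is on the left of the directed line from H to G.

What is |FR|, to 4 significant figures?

51.02

Checks: |HR| = 36.90 ✓; |RG| = 32.50 ✓.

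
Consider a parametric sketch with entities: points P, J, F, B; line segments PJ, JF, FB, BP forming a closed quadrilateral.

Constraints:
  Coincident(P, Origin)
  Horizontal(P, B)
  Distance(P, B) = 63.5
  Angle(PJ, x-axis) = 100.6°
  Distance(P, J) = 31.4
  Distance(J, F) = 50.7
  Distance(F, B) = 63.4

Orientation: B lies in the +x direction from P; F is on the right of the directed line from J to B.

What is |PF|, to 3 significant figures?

19.3

P is at the origin; P and B share the same y with |PB| = 63.5 and B in +x, so B = (63.5, 0). PJ runs at 100.6° with |PJ| = 31.4, so J = (-5.78, 30.9). F is determined by |JF| = 50.7 and |FB| = 63.4 together: it lies at the intersection of circle(J, 50.7) and circle(B, 63.4). With |JB| = 75.8, the foot of the radical line on JB is 28.4 from J and the perpendicular offset is √(50.7² − 28.4²) = 42.0. Taking the right-of-JB solution: F = (3.03, -19.1).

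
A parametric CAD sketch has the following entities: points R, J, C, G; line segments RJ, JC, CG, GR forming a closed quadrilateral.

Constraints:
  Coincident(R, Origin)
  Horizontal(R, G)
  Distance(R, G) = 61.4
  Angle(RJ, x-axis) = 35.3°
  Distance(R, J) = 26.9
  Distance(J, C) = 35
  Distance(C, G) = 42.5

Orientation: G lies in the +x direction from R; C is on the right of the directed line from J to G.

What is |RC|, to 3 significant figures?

30.6

Checks: R = (0.00, 0.00) ✓; |JC| = 35.00 ✓; |CG| = 42.50 ✓.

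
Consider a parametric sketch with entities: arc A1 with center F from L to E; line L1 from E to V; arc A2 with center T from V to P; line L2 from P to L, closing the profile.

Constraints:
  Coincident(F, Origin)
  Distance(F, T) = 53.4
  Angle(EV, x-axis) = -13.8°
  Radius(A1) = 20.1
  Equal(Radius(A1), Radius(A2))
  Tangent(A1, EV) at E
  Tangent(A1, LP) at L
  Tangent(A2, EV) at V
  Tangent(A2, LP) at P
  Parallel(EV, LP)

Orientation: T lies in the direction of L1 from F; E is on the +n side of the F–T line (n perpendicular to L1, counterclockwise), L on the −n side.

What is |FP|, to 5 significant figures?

57.058

The slot axis is L1's direction at -13.8°, so u = (cos -13.8°, sin -13.8°) = (0.97113, -0.23853) and n = (−sin -13.8°, cos -13.8°) = (0.23853, 0.97113). F is at the origin and T lies 53.4 along u from F, so T = 53.4·u = (51.859, -12.738). Tangency of A1 to both parallel lines with radius 20.1 puts E and L at F ± 20.1·n: E = (4.7945, 19.520), L = (-4.7945, -19.520). Equal radii place V and P the same way about T: V = T + 20.1·n = (56.653, 6.7821), P = T − 20.1·n = (47.064, -32.257). Then |FP| = |P − F| = 57.058.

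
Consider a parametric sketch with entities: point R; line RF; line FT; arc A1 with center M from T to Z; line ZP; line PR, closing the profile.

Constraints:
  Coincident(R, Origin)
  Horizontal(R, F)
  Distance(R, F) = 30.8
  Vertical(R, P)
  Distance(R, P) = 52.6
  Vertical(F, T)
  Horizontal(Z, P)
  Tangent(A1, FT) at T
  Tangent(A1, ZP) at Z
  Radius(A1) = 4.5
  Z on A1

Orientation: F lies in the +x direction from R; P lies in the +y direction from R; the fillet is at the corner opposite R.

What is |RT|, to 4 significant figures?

57.12

The virtual corner opposite R is at (30.80, 52.60). Tangency of A1 to FT means the radius MT is perpendicular to FT and the tangent condition forces MZ to be normal to ZP, with radius 4.5, so the center M sits 4.5 in from both sides at M = (26.30, 48.10). That places the tangent points at T = (30.80, 48.10) on FT and Z = (26.30, 52.60) on ZP. Then |RT| = |T − R| = 57.12.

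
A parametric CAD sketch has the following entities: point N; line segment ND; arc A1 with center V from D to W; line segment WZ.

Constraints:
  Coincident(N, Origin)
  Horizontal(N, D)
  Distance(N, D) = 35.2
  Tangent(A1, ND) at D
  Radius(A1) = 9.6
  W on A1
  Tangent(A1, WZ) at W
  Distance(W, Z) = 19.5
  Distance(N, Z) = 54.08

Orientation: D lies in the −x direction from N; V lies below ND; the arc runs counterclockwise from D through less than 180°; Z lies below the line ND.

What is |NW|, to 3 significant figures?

45.7

N is at the origin; N and D share the same y with |ND| = 35.2 and D on the −x side, so D = (-35.2, 0.00). The tangent condition forces VD to be normal to ND, so V = D + (0, -9.6) = (-35.2, -9.60). Since VW ⟂ WZ (tangency), |VZ| = √(9.6² + 19.5²) = 21.7 regardless of where W sits on A1. So Z lies on both circle(N, 54.08) and circle(V, 21.7); the below-ND intersection is Z = (-46.0, -28.5). W is the foot of the tangent from Z: W = (-44.8, -9.01).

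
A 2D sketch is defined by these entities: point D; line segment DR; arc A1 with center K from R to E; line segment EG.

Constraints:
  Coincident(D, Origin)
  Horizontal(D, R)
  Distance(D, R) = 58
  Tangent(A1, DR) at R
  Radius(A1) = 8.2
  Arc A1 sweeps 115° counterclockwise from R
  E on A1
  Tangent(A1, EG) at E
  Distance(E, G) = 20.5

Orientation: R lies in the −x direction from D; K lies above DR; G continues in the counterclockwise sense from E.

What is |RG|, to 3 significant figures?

30.3

D is at the origin; DR is horizontal with |DR| = 58.0 and R on the −x side, so R = (-58.0, 0.00). A1 meets DR tangentially, so KR is at right angles to DR, so K = R + (0, 8.2) = (-58.0, 8.20). On A1, R sits at bearing -90° from K; a 115° counterclockwise sweep puts E at bearing 25°, so E = K + 8.2·(cos 25°, sin 25°) = (-50.6, 11.7). A1 meets EG tangentially, so KE is at right angles to EG, so EG runs along (−sin 25°, cos 25°); with |EG| = 20.5, G = (-59.2, 30.2). Then |RG| = |G − R| = 30.3.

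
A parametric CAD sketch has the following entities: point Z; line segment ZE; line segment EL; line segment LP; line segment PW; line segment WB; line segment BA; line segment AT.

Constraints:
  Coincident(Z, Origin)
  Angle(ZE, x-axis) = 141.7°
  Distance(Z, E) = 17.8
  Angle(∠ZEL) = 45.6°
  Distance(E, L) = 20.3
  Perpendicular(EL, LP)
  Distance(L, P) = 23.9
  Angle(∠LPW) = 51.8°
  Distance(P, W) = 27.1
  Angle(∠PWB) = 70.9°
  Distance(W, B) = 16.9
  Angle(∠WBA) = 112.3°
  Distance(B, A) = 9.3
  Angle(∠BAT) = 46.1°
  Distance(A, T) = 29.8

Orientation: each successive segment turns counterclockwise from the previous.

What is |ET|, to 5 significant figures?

12.371

∠WBA = 112.3° gives BA at -48.900° from the x-axis; with |BA| = 9.3, A = (-8.4278, -9.3374). ∠BAT = 46.1° gives AT at 85.000° from the x-axis; with |AT| = 29.8, T = (-5.8305, 20.349). Then |ET| = |T − E| = 12.371.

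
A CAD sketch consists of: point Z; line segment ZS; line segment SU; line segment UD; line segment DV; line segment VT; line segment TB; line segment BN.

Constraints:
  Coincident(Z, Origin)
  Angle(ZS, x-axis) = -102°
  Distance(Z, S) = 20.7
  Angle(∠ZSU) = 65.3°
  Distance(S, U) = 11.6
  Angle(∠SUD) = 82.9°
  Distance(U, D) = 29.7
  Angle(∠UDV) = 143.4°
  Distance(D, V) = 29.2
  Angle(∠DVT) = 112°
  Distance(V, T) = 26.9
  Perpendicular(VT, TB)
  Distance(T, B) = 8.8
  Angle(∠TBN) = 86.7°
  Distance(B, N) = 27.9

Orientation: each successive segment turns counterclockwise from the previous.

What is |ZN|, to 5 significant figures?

30.797

Z is at the origin; ZS runs at -102.0° with length 20.7, so S = (-4.3038, -20.248). ∠ZSU = 65.3° gives SU at 12.700° from the x-axis; with |SU| = 11.6, U = (7.0124, -17.697). ∠SUD = 82.9° gives UD at 109.80° from the x-axis; with |UD| = 29.7, D = (-3.0481, 10.247). ∠UDV = 143.4° gives DV at 146.40° from the x-axis; with |DV| = 29.2, V = (-27.369, 26.406). ∠DVT = 112.0° gives VT at -145.60° from the x-axis; with |VT| = 26.9, T = (-49.565, 11.208). The perpendicularity gives TB at right angles to VT, so TB runs at -55.600°; with |TB| = 8.8, B = (-44.593, 3.9471). ∠TBN = 86.7° gives BN at 37.700° from the x-axis; with |BN| = 27.9, N = (-22.518, 21.009). Then |ZN| = |N − Z| = 30.797.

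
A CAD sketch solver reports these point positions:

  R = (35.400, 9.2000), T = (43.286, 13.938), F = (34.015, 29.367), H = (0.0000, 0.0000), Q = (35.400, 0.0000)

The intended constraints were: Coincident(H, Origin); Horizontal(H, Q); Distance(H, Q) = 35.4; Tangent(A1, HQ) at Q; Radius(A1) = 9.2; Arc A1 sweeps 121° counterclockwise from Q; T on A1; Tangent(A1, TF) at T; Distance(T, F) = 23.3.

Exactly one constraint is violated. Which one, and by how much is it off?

Distance(T, F) = 23.3 — off by 5.30.

H = (0.00, 0.00) ✓; H.y = 0.00, Q.y = 0.00 ✓; |HQ| = 35.40 ✓; ∠(RQ, QH) = 90.00° ✓; |RQ| = 9.200 ✓; bearing(R→T) − bearing(R→Q) = 121.0° ✓; |RT| = 9.200 ✓; ∠(RT, TF) = 90.00° ✓; |TF| = 18.00 ✗.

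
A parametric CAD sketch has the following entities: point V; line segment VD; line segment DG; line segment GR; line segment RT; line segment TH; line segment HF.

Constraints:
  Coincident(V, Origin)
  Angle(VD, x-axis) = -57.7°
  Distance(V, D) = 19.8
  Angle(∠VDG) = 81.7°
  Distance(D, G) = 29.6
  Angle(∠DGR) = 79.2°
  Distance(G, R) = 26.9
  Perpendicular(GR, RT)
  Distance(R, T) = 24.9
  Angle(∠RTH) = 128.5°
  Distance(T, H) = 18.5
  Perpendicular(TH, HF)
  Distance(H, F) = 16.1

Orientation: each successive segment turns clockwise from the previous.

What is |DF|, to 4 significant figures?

6.129

V is at the origin; VD runs at -57.7° with length 19.8, so D = (10.58, -16.74). ∠VDG = 81.7° gives DG at -156.0° from the x-axis; with |DG| = 29.6, G = (-16.46, -28.78). ∠DGR = 79.2° gives GR at 103.2° from the x-axis; with |GR| = 26.9, R = (-22.60, -2.586). GR is perpendicular to RT, so RT runs at 13.20°; with |RT| = 24.9, T = (1.639, 3.100). ∠RTH = 128.5° gives TH at -38.30° from the x-axis; with |TH| = 18.5, H = (16.16, -8.366). The perpendicularity gives HF at right angles to TH, so HF runs at -128.3°; with |HF| = 16.1, F = (6.179, -21.00). Then |DF| = |F − D| = 6.129.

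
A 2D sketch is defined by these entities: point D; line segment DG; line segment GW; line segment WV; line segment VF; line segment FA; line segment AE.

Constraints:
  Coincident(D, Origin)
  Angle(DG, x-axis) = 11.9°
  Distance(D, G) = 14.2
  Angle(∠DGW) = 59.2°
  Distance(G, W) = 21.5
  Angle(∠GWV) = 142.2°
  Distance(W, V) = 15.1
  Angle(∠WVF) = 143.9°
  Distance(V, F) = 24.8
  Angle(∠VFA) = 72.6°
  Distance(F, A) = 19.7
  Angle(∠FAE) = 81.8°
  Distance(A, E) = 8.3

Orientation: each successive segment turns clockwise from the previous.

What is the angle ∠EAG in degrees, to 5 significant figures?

41.778°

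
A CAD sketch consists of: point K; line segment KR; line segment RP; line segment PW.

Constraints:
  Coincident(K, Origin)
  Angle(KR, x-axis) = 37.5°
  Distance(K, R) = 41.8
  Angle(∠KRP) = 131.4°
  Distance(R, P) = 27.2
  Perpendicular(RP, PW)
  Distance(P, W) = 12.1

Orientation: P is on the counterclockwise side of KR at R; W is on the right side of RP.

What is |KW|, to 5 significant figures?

69.972

∠KRP = 131.4°, so RP runs at 37.5° + (180° − 131.4°) = 86.100° from the x-axis; with |RP| = 27.2, P = R + 27.2·(cos 86.100°, sin 86.100°) = (35.012, 52.583). RP is perpendicular to PW; with |PW| = 12.1 on the right of RP, W = P + 12.1·(0.99768, -0.068015) = (47.084, 51.760). Then |KW| = |W − K| = 69.972.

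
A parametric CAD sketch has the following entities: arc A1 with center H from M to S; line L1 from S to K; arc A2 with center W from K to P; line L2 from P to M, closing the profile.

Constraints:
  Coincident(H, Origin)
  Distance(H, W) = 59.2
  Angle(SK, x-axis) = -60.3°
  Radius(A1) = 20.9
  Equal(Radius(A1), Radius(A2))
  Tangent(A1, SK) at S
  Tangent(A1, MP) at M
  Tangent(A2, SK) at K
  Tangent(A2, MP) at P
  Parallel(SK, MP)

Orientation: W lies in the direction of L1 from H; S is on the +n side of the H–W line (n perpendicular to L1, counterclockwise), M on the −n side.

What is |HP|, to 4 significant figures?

62.78

The slot axis is L1's direction at -60.3°, so u = (cos -60.3°, sin -60.3°) = (0.4955, -0.8686) and n = (−sin -60.3°, cos -60.3°) = (0.8686, 0.4955). H is at the origin and W lies 59.2 along u from H, so W = 59.2·u = (29.33, -51.42). Tangency of A1 to both parallel lines with radius 20.9 puts S and M at H ± 20.9·n: S = (18.15, 10.36), M = (-18.15, -10.36). Equal radii place K and P the same way about W: K = W + 20.9·n = (47.49, -41.07), P = W − 20.9·n = (11.18, -61.78). Then |HP| = |P − H| = 62.78.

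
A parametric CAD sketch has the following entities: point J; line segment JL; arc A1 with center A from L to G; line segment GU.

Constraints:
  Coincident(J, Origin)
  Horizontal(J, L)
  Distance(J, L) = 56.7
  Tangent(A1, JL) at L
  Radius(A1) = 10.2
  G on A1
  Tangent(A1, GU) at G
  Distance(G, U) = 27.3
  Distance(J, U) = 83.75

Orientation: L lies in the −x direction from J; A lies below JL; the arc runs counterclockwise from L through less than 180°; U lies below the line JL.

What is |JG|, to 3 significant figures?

66.0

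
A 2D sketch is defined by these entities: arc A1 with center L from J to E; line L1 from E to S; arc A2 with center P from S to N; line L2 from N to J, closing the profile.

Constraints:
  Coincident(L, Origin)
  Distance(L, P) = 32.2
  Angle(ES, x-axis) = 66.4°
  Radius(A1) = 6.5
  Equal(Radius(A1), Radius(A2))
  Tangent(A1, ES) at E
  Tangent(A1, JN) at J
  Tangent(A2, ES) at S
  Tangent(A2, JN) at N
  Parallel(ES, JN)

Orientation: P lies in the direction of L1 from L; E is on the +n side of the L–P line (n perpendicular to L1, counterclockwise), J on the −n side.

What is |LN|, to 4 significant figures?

32.85

The slot axis is L1's direction at 66.4°, so u = (cos 66.4°, sin 66.4°) = (0.4003, 0.9164) and n = (−sin 66.4°, cos 66.4°) = (-0.9164, 0.4003). L is at the origin and P lies 32.2 along u from L, so P = 32.2·u = (12.89, 29.51). Tangency of A1 to both parallel lines with radius 6.5 puts E and J at L ± 6.5·n: E = (-5.956, 2.602), J = (5.956, -2.602). Equal radii place S and N the same way about P: S = P + 6.5·n = (6.935, 32.11), N = P − 6.5·n = (18.85, 26.90). Then |LN| = |N − L| = 32.85.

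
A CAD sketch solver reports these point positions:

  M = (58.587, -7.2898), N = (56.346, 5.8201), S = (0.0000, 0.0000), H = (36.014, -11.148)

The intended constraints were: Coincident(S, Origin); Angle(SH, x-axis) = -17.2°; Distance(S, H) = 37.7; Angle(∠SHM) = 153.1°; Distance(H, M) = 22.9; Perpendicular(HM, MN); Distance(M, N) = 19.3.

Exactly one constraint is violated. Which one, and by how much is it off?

Distance(M, N) = 19.3 — off by 6.00.

S = (0.00, 0.00) ✓; SH at -17.20° ✓; |SH| = 37.70 ✓; ∠SHM = 153.1° ✓; |HM| = 22.90 ✓; ∠(HM, MN) = 90.00° ✓; |MN| = 13.30 ✗.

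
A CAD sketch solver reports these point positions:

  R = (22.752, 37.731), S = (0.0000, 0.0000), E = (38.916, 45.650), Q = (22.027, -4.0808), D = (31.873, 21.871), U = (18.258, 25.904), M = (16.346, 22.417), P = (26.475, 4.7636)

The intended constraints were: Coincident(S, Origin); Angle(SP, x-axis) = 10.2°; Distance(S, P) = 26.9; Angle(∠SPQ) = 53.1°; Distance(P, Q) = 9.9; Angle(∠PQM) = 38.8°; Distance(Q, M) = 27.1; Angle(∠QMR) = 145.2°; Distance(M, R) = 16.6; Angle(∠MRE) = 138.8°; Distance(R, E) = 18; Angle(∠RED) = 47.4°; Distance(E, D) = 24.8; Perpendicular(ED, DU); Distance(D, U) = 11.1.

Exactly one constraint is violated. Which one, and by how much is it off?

Distance(D, U) = 11.1 — off by 3.10.

S = (0.00, 0.00) ✓; SP at 10.20° ✓; |SP| = 26.90 ✓; ∠SPQ = 53.10° ✓; |PQ| = 9.900 ✓; ∠PQM = 38.80° ✓; |QM| = 27.10 ✓; ∠QMR = 145.2° ✓; |MR| = 16.60 ✓; ∠MRE = 138.8° ✓; |RE| = 18.00 ✓; ∠RED = 47.40° ✓; |ED| = 24.80 ✓; ∠(ED, DU) = 90.00° ✓; |DU| = 14.20 ✗.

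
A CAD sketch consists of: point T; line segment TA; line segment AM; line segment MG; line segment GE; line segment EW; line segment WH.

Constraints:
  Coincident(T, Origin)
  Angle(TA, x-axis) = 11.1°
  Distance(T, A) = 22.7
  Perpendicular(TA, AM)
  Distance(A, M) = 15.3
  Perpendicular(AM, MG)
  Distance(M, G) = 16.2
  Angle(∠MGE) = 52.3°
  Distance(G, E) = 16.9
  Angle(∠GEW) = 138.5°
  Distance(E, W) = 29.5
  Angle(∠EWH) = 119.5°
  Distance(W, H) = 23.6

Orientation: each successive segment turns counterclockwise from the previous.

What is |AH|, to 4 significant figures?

40.99

T is at the origin; TA runs at 11.1° with length 22.7, so A = (22.28, 4.370). TA is perpendicular to AM, so AM runs at 101.1°; with |AM| = 15.3, M = (19.33, 19.38). AM is perpendicular to MG, so MG runs at -168.9°; with |MG| = 16.2, G = (3.433, 16.27). ∠MGE = 52.3° gives GE at -41.20° from the x-axis; with |GE| = 16.9, E = (16.15, 5.133). ∠GEW = 138.5° gives EW at 0.3000° from the x-axis; with |EW| = 29.5, W = (45.65, 5.288). ∠EWH = 119.5° gives WH at 60.80° from the x-axis; with |WH| = 23.6, H = (57.16, 25.89). Then |AH| = |H − A| = 40.99.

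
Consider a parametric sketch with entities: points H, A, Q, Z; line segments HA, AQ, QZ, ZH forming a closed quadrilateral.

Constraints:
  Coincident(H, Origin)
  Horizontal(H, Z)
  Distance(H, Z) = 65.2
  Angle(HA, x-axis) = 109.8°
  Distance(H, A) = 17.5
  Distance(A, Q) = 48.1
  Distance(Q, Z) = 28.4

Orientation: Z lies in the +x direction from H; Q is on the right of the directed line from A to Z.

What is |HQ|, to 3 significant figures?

37.5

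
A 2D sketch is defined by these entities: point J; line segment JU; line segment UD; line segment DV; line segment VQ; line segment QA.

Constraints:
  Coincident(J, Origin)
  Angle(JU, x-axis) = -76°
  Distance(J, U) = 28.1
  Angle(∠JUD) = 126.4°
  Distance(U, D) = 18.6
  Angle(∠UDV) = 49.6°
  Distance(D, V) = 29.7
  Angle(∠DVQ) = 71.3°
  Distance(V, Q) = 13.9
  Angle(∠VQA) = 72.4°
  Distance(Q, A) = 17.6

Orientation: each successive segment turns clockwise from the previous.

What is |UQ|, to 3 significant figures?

13.2

J is at the origin; JU runs at -76.0° with length 28.1, so U = (6.80, -27.3). ∠JUD = 126.4° gives UD at -130° from the x-axis; with |UD| = 18.6, D = (-5.06, -41.6). ∠UDV = 49.6° gives DV at 100° from the x-axis; with |DV| = 29.7, V = (-10.2, -12.3). ∠DVQ = 71.3° gives VQ at -8.70° from the x-axis; with |VQ| = 13.9, Q = (3.52, -14.5). Then |UQ| = |Q − U| = 13.2.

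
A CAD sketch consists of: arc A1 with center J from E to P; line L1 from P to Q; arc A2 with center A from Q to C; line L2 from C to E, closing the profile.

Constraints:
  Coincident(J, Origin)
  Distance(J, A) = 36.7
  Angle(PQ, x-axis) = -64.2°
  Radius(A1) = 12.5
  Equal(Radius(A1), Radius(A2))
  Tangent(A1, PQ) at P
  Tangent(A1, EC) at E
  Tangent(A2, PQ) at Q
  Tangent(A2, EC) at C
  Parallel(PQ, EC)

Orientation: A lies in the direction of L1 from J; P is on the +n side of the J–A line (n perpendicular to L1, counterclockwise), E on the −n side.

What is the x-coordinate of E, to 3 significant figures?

-11.3

The slot axis is L1's direction at -64.2°, so u = (cos -64.2°, sin -64.2°) = (0.435, -0.900) and n = (−sin -64.2°, cos -64.2°) = (0.900, 0.435). J is at the origin and A lies 36.7 along u from J, so A = 36.7·u = (16.0, -33.0). Tangency of A1 to both parallel lines with radius 12.5 puts P and E at J ± 12.5·n: P = (11.3, 5.44), E = (-11.3, -5.44). So E.x = -11.3.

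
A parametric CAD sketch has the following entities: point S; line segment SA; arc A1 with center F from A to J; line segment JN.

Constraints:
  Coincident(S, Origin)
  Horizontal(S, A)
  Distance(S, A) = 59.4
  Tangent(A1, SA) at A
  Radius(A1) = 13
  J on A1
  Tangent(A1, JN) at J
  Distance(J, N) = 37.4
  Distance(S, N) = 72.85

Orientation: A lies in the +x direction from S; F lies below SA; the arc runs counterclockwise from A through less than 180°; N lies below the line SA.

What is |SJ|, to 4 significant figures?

48.76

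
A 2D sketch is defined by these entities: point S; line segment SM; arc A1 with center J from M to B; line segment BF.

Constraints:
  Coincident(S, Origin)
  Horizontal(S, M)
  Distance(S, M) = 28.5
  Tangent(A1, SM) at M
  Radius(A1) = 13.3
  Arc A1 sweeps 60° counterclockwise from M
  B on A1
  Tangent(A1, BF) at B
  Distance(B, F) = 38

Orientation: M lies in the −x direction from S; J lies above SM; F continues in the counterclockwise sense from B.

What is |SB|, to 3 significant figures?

18.2

S is at the origin; S and M share the same y with |SM| = 28.5 and M on the −x side, so M = (-28.5, 0.00). Since A1 is tangent to SM there, JM ⟂ SM, so J = M + (0, 13.3) = (-28.5, 13.3). On A1, M sits at bearing -90° from J; a 60° counterclockwise sweep puts B at bearing -30°, so B = J + 13.3·(cos -30°, sin -30°) = (-17.0, 6.65). Then |SB| = |B − S| = 18.2.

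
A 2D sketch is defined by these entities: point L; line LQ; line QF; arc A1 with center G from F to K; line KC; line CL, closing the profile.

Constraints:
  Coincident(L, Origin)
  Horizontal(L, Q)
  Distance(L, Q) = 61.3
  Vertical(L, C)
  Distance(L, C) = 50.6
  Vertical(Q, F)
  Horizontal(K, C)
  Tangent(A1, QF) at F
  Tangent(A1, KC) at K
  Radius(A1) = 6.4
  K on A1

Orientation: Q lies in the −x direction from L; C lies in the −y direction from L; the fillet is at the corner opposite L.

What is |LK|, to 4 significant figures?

74.66

The virtual corner opposite L is at (-61.30, -50.60). Tangency of A1 to QF means the radius GF is perpendicular to QF and A1 meets KC tangentially, so GK is at right angles to KC, with radius 6.4, so the center G sits 6.4 in from both sides at G = (-54.90, -44.20). That places the tangent points at F = (-61.30, -44.20) on QF and K = (-54.90, -50.60) on KC. Then |LK| = |K − L| = 74.66.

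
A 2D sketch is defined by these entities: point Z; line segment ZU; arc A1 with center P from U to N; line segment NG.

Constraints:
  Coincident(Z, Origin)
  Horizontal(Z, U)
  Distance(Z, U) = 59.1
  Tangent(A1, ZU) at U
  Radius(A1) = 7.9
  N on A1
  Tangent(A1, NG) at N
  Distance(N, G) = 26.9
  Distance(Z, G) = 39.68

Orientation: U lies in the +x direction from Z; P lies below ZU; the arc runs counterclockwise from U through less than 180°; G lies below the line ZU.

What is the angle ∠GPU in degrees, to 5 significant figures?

116.54°

Z is at the origin; Z and U share the same y with |ZU| = 59.1 and U on the +x side, so U = (59.100, 0.0000). The tangent condition forces PU to be normal to ZU, so P = U + (0, -7.9) = (59.100, -7.9000). Since PN ⟂ NG (tangency), |PG| = √(7.9² + 26.9²) = 28.036 regardless of where N sits on A1. So G lies on both circle(Z, 39.68) and circle(P, 28.036); the below-ZU intersection is G = (34.018, -20.427). N is the foot of the tangent from G: N = (53.722, -2.1135).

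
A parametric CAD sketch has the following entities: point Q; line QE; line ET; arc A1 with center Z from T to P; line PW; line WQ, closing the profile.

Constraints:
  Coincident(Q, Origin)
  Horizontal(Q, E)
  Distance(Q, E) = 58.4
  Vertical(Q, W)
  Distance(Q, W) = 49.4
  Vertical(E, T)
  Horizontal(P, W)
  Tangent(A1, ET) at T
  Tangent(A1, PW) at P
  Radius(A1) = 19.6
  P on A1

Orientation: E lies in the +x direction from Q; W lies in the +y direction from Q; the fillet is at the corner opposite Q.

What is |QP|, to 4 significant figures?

62.82

The virtual corner opposite Q is at (58.40, 49.40). The tangent condition forces ZT to be normal to ET and tangency of A1 to PW means the radius ZP is perpendicular to PW, with radius 19.6, so the center Z sits 19.6 in from both sides at Z = (38.80, 29.80). That places the tangent points at T = (58.40, 29.80) on ET and P = (38.80, 49.40) on PW. Then |QP| = |P − Q| = 62.82.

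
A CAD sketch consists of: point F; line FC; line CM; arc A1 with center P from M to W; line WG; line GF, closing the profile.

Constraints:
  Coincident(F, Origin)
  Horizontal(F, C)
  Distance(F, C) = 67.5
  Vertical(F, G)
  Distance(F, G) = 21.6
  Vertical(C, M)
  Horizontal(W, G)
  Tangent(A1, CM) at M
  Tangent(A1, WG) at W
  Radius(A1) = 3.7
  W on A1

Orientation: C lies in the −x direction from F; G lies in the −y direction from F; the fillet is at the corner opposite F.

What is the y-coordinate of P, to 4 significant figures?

-17.90

F is at the origin; FC is horizontal with |FC| = 67.5 and C on the −x side, so C = (-67.50, 0.000). FG is vertical with |FG| = 21.6 and G on the −y side, so G = (0.000, -21.60). The virtual corner opposite F is at (-67.50, -21.60). Since A1 is tangent to CM there, PM ⟂ CM and A1 meets WG tangentially, so PW is at right angles to WG, with radius 3.7, so the center P sits 3.7 in from both sides at P = (-63.80, -17.90). So P.y = -17.90.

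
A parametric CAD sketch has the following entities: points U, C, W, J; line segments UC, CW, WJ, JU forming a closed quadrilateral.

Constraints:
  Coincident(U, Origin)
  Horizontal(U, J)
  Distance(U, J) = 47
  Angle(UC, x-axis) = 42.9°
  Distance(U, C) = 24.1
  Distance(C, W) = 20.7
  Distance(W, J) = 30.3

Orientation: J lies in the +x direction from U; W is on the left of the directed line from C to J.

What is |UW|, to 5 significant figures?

44.647

Checks: |CW| = 20.70 ✓; |WJ| = 30.30 ✓.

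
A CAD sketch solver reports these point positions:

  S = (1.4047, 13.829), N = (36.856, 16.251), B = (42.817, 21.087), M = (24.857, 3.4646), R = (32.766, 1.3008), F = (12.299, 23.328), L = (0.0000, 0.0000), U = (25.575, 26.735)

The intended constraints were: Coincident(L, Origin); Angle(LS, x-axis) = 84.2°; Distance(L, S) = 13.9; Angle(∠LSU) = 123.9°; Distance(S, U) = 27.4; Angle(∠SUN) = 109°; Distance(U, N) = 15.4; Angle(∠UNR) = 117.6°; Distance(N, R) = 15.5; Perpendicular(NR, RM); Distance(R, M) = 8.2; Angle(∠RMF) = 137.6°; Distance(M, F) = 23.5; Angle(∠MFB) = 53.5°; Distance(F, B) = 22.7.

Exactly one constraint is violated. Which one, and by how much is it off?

Distance(F, B) = 22.7 — off by 7.90.

L = (0.00, 0.00) ✓; LS at 84.20° ✓; |LS| = 13.90 ✓; ∠LSU = 123.9° ✓; |SU| = 27.40 ✓; ∠SUN = 109.0° ✓; |UN| = 15.40 ✓; ∠UNR = 117.6° ✓; |NR| = 15.50 ✓; ∠(NR, RM) = 90.00° ✓; |RM| = 8.200 ✓; ∠RMF = 137.6° ✓; |MF| = 23.50 ✓; ∠MFB = 53.50° ✓; |FB| = 30.60 ✗.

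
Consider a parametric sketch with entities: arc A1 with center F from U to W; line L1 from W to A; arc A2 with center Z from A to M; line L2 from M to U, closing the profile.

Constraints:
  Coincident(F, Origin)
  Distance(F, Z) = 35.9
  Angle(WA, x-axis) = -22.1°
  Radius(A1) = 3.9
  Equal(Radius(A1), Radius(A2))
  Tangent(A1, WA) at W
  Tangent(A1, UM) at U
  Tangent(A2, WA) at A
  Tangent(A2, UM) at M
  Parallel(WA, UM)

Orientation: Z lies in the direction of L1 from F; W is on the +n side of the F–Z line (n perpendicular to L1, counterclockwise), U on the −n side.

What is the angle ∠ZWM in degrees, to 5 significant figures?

6.0581°

The slot axis is L1's direction at -22.1°, so u = (cos -22.1°, sin -22.1°) = (0.92653, -0.37622) and n = (−sin -22.1°, cos -22.1°) = (0.37622, 0.92653). F is at the origin and Z lies 35.9 along u from F, so Z = 35.9·u = (33.262, -13.506). Tangency of A1 to both parallel lines with radius 3.9 puts W and U at F ± 3.9·n: W = (1.4673, 3.6135), U = (-1.4673, -3.6135). Equal radii place A and M the same way about Z: A = Z + 3.9·n = (34.730, -9.8930), M = Z − 3.9·n = (31.795, -17.120). Then cos ∠ZWM = WZ·WM / (|WZ||WM|), giving 6.0581°.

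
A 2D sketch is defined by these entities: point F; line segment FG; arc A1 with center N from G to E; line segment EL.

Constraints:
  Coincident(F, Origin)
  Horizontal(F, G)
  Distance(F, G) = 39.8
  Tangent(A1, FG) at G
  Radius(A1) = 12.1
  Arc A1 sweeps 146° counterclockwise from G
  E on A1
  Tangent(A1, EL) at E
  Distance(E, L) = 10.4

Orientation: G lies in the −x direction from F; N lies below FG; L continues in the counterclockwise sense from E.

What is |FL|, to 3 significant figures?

47.1

On A1, G sits at bearing 90° from N; a 146° counterclockwise sweep puts E at bearing 236°, so E = N + 12.1·(cos 236°, sin 236°) = (-46.6, -22.1). The tangent condition forces NE to be normal to EL, so EL runs along (−sin 236°, cos 236°); with |EL| = 10.4, L = (-37.9, -27.9). Then |FL| = |L − F| = 47.1.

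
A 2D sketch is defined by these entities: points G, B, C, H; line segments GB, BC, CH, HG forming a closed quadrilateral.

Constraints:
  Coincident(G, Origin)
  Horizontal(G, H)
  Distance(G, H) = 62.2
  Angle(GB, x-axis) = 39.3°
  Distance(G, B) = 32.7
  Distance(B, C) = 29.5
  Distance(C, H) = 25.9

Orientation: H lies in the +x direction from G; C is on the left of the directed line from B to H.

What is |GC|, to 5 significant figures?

59.878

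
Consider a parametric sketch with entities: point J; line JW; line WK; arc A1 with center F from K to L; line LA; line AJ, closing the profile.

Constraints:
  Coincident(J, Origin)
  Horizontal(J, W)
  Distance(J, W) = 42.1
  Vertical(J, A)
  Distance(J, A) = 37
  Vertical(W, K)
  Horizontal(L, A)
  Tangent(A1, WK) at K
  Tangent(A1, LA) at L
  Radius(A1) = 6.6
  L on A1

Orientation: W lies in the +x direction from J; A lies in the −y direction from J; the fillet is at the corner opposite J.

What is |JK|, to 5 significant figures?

51.929

The virtual corner opposite J is at (42.100, -37.000). A1 meets WK tangentially, so FK is at right angles to WK and A1 meets LA tangentially, so FL is at right angles to LA, with radius 6.6, so the center F sits 6.6 in from both sides at F = (35.500, -30.400). That places the tangent points at K = (42.100, -30.400) on WK and L = (35.500, -37.000) on LA. Then |JK| = |K − J| = 51.929.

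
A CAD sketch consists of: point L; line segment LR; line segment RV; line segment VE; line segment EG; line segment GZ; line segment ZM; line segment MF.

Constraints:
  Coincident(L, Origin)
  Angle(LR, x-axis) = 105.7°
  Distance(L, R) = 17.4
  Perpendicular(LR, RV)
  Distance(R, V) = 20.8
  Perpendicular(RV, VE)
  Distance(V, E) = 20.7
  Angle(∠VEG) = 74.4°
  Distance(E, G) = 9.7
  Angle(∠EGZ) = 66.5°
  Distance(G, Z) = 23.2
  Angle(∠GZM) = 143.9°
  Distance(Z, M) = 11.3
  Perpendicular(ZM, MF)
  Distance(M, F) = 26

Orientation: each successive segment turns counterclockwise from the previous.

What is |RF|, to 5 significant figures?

49.039

L is at the origin; LR runs at 105.7° with length 17.4, so R = (-4.7084, 16.751). LR is perpendicular to RV, so RV runs at -164.30°; with |RV| = 20.8, V = (-24.732, 11.122). RV is perpendicular to VE, so VE runs at -74.300°; with |VE| = 20.7, E = (-19.131, -8.8054). ∠VEG = 74.4° gives EG at 31.300° from the x-axis; with |EG| = 9.7, G = (-10.843, -3.7660). ∠EGZ = 66.5° gives GZ at 144.80° from the x-axis; with |GZ| = 23.2, Z = (-29.801, 9.6072). ∠GZM = 143.9° gives ZM at -179.10° from the x-axis; with |ZM| = 11.3, M = (-41.099, 9.4297). ZM is perpendicular to MF, so MF runs at -89.100°; with |MF| = 26.0, F = (-40.691, -16.567). Then |RF| = |F − R| = 49.039.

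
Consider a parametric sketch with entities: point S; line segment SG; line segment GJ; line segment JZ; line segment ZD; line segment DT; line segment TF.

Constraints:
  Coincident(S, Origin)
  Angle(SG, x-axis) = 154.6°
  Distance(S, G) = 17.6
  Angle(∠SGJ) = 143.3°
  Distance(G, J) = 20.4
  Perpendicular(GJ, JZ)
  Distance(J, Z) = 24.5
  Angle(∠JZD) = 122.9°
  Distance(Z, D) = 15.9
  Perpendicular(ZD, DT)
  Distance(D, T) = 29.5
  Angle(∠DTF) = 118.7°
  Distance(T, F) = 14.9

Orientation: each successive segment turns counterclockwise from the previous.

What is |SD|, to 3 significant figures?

31.0

GJ is perpendicular to JZ, so JZ runs at -78.7°; with |JZ| = 24.5, Z = (-31.1, -20.5). ∠JZD = 122.9° gives ZD at -21.6° from the x-axis; with |ZD| = 15.9, D = (-16.3, -26.3). Then |SD| = |D − S| = 31.0.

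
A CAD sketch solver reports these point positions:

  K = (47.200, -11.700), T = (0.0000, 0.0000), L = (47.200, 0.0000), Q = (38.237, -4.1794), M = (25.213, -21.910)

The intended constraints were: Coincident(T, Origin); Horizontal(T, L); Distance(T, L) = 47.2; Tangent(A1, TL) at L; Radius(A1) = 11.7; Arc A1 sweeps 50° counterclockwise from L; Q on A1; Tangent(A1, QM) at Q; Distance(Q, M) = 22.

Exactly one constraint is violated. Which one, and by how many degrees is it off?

Tangent(A1, QM) at Q — off by 3.70°.

T = (0.00, 0.00) ✓; T.y = 0.00, L.y = 0.00 ✓; |TL| = 47.20 ✓; ∠(KL, LT) = 90.00° ✓; |KL| = 11.70 ✓; bearing(K→Q) − bearing(K→L) = 50.00° ✓; |KQ| = 11.70 ✓; ∠(KQ, QM) = 86.30° ✗; |QM| = 22.00 ✓.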